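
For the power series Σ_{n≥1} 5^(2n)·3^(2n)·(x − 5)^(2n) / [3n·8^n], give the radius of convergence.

R = 2√2/15

Ratio test: |a_{n+1}/a_n| = [3n/3(n+1)] · 25·9/8 → 225/8 as n → ∞.
Since the exponent of (x − 5) increases by 2 each term, convergence requires |x − 5|² < 8/225, hence R = 2√2/15.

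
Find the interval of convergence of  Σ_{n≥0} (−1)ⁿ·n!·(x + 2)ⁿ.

The ratio of consecutive coefficients is (n+1) → ∞.
The ratio grows without bound, so the series diverges whenever (x + 2) ≠ 0; it converges only at x = -2. R = 0.

{-2}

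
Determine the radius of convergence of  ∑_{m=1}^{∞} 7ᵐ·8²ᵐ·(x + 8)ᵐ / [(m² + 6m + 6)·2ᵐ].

By the ratio test, |a_{m+1}/a_m| = [(m² + 6m + 6)/((m+1)² + 6(m+1) + 6)] · 7·64/2 → 224.
Convergence for |x + 8| · 224 < 1, i.e. |x + 8| < 1/224. So R = 1/224.

R = 1/224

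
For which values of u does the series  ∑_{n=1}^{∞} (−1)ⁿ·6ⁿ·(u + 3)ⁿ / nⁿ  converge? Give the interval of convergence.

Applying the root test, |a_n|^(1/n) = 6/n → 0.
Since the n-th root of |a_n| tends to 0, the series converges for all real u; R = ∞.

(−∞, ∞)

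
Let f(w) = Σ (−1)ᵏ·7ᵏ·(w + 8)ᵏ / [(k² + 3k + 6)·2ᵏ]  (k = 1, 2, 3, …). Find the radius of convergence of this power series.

Apply the ratio test: |a_{k+1}| / |a_k| = [(k² + 3k + 6)/((k+1)² + 3(k+1) + 6)] · 7/2, which tends to 7/2 as k → ∞.
Hence the series converges for |w + 8| < 1/(7/2) = 2/7, so the radius of convergence is 2/7.

R = 2/7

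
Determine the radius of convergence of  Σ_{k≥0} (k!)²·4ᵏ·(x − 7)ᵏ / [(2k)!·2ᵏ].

R = 2

The ratio of consecutive coefficients is (k+1)²/[(2k+1)·(2k+2)] · 4/2 → 1/2.
Hence the series converges for |x − 7| < 1/(1/2) = 2, so the radius of convergence is 2.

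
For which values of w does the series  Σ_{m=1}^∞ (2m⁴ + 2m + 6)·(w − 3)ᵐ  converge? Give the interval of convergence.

(2, 4)

The ratio of consecutive coefficients is (2(m+1)⁴ + 2(m+1) + 6)/(2m⁴ + 2m + 6) → 1.
Hence R = 1.
When w = 4, the terms have absolute value of order m⁴, which does not tend to 0, so the series diverges by the divergence test.
When w = 2, the terms do not tend to 0, so the series diverges.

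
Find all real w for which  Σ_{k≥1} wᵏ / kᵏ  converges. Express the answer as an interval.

Applying the root test, |a_k|^(1/k) = 1/k → 0.
Since the k-th root of |a_k| tends to 0, the series converges for all real w; R = ∞.

(−∞, ∞)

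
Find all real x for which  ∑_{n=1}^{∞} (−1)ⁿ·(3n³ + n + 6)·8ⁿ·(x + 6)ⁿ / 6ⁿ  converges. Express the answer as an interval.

Ratio test: |a_{n+1}/a_n| = [(3(n+1)³ + (n+1) + 6)/(3n³ + n + 6)] · 8/6 → 4/3 as n → ∞.
Thus R = 1/(4/3) = 3/4.
Check x = -21/4: the terms have absolute value of order n³, which does not tend to 0, so the series diverges by the divergence test.
At x = -27/4: the n-th term does not approach 0; divergence by the term test.

(-27/4, -21/4)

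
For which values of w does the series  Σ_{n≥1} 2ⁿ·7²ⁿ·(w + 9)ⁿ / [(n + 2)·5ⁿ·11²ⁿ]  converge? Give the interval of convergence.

[-1487/98, -277/98)

The ratio of consecutive coefficients is [(n + 2)/((n+1) + 2)] · 2·49/(5·121) → 98/605.
Hence the series converges for |w + 9| < 1/(98/605) = 605/98, so the radius of convergence is 605/98.
Check w = -277/98: the terms behave like c/n; limit comparison with the harmonic series gives divergence.
Endpoint w = -1487/98: convergence follows from the alternating series test (terms decrease monotonically to 0).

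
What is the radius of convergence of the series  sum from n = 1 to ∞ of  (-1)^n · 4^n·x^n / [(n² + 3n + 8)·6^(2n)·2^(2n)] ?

R = 36

The ratio of consecutive coefficients is [(n² + 3n + 8)/((n+1)² + 3(n+1) + 8)] · 4/(36·4) → 1/36.
The series converges when 1/36 · |x| < 1, giving R = 36.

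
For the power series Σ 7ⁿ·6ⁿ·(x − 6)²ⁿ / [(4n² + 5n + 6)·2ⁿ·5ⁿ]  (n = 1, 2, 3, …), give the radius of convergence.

R = √105/21

Apply the ratio test: |a_{n+1}| / |a_n| = [(4n² + 5n + 6)/(4(n+1)² + 5(n+1) + 6)] · 7·6/(2·5), which tends to 21/5 as n → ∞.
Writing y = (x − 6)², the series in y has radius 5/21, so |x − 6| < √(5/21) and R = √105/21.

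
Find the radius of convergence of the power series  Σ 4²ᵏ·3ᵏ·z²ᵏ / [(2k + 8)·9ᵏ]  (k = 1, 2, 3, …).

R = √3/4

The ratio of consecutive coefficients is [(2k + 8)/(2(k+1) + 8)] · 16·3/9 → 16/3.
Writing y = z², the series in y has radius 3/16, so |z| < √(3/16) and R = √3/4.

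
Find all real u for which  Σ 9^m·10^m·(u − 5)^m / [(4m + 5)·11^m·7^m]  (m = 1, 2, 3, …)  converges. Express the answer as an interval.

By the ratio test, |a_{m+1}/a_m| = [(4m + 5)/(4(m+1) + 5)] · 9·10/(11·7) → 90/77.
Convergence for |u − 5| · 90/77 < 1, i.e. |u − 5| < 77/90. So R = 77/90.
Endpoint u = 527/90: the terms behave like c/m; limit comparison with the harmonic series gives divergence.
When u = 373/90, convergence follows from the alternating series test (terms decrease monotonically to 0).

[373/90, 527/90)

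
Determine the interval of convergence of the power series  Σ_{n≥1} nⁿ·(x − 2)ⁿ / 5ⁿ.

Applying the root test, |a_n|^(1/n) = n/5 → ∞.
The root grows without bound, so R = 0 (convergence only at x = 2).

{2}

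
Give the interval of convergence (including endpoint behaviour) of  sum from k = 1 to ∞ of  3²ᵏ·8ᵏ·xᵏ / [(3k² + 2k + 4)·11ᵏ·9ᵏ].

[-11/8, 11/8]

The ratio of consecutive coefficients is [(3k² + 2k + 4)/(3(k+1)² + 2(k+1) + 4)] · 9·8/(11·9) → 8/11.
The series converges when 8/11 · |x| < 1, giving R = 11/8.
At x = 11/8: the series is dominated by a constant times Σ 1/k², which converges (p = 2 > 1).
Check x = -11/8: the terms are on the order of 1/k², so the series converges absolutely by comparison with the p-series (p = 2 > 1).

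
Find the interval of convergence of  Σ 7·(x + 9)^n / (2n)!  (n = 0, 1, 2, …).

(−∞, ∞)

The ratio of consecutive coefficients is 7/7 · 1/[(2n+1)·(2n+2)] → 0.
The ratio tends to 0 regardless of x, hence R = ∞.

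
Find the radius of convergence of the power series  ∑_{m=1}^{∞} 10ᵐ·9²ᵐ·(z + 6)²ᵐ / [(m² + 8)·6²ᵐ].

By the ratio test, |a_{m+1}/a_m| = [(m² + 8)/((m+1)² + 8)] · 10·81/36 → 45/2.
Successive powers of (z + 6) differ by 2, so the series converges when |z + 6|² · 45/2 < 1, i.e. |z + 6| < √(2/45). So R = √10/15.

R = √10/15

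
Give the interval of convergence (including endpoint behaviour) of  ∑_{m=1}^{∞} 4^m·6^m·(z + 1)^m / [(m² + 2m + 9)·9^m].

By the ratio test, |a_{m+1}/a_m| = [(m² + 2m + 9)/((m+1)² + 2(m+1) + 9)] · 4·6/9 → 8/3.
The series converges when 8/3 · |z + 1| < 1, giving R = 3/8.
Endpoint z = -5/8: the terms are on the order of 1/m², so the series converges absolutely by comparison with the p-series (p = 2 > 1).
Endpoint z = -11/8: the terms are on the order of 1/m², so the series converges absolutely by comparison with the p-series (p = 2 > 1).

[-11/8, -5/8]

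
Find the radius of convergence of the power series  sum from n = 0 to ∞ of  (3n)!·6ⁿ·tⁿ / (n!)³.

R = 1/162

The ratio of consecutive coefficients is (3n+1)·(3n+2)·(3n+3)/(n+1)³ · 6 → 162.
The series converges when 162 · |t| < 1, giving R = 1/162.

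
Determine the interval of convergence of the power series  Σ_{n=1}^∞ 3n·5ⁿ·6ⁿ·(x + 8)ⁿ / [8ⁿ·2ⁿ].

The ratio of consecutive coefficients is [3(n+1)/3n] · 5·6/(8·2) → 15/8.
Convergence for |x + 8| · 15/8 < 1, i.e. |x + 8| < 8/15. So R = 8/15.
When x = -112/15, the terms do not tend to 0, so the series diverges.
Check x = -128/15: the terms do not tend to 0, so the series diverges.

(-128/15, -112/15)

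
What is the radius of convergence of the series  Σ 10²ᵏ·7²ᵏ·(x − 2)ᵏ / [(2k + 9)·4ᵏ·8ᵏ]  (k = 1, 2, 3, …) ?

Apply the ratio test: |a_{k+1}| / |a_k| = [(2k + 9)/(2(k+1) + 9)] · 100·49/(4·8), which tends to 1225/8 as k → ∞.
Thus R = 1/(1225/8) = 8/1225.

R = 8/1225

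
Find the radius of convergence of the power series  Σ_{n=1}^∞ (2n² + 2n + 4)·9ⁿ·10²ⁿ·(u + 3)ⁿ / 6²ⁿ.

By the ratio test, |a_{n+1}/a_n| = [(2(n+1)² + 2(n+1) + 4)/(2n² + 2n + 4)] · 9·100/36 → 25.
Convergence for |u + 3| · 25 < 1, i.e. |u + 3| < 1/25. So R = 1/25.

R = 1/25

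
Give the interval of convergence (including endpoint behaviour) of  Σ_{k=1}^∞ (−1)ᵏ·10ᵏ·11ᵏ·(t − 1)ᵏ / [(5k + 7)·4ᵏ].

The ratio of consecutive coefficients is [(5k + 7)/(5(k+1) + 7)] · 10·11/4 → 55/2.
The series converges when 55/2 · |t − 1| < 1, giving R = 2/55.
When t = 57/55, the terms alternate in sign and decrease monotonically to 0 in absolute value (size ~ c/k), so the alternating series test gives convergence.
Check t = 53/55: comparison with the harmonic series Σ 1/k shows the series diverges.

(53/55, 57/55]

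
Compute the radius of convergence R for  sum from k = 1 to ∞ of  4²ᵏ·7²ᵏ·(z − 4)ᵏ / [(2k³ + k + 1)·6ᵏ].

Ratio test: |a_{k+1}/a_k| = [(2k³ + k + 1)/(2(k+1)³ + (k+1) + 1)] · 16·49/6 → 392/3 as k → ∞.
The series converges when 392/3 · |z − 4| < 1, giving R = 3/392.

R = 3/392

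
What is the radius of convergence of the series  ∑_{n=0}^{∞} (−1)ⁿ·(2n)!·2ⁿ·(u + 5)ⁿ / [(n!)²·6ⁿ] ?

By the ratio test, |a_{n+1}/a_n| = (2n+1)·(2n+2)/(n+1)² · 2/6 → 4/3.
Convergence for |u + 5| · 4/3 < 1, i.e. |u + 5| < 3/4. So R = 3/4.

R = 3/4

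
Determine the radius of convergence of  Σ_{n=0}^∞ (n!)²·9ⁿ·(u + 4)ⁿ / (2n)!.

R = 4/9

The ratio of consecutive coefficients is (n+1)²/[(2n+1)·(2n+2)] · 9 → 9/4.
Convergence for |u + 4| · 9/4 < 1, i.e. |u + 4| < 4/9. So R = 4/9.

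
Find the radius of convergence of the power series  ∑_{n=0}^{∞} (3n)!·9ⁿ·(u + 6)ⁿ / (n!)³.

Apply the ratio test: |a_{n+1}| / |a_n| = (3n+1)·(3n+2)·(3n+3)/(n+1)³ · 9, which tends to 243 as n → ∞.
Hence the series converges for |u + 6| < 1/(243) = 1/243, so the radius of convergence is 1/243.

R = 1/243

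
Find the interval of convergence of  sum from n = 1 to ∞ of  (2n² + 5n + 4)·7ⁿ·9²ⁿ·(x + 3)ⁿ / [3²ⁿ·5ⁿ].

Apply the ratio test: |a_{n+1}| / |a_n| = [(2(n+1)² + 5(n+1) + 4)/(2n² + 5n + 4)] · 7·81/(9·5), which tends to 63/5 as n → ∞.
Thus R = 1/(63/5) = 5/63.
Endpoint x = -184/63: the terms do not tend to 0, so the series diverges.
When x = -194/63, the terms do not tend to 0, so the series diverges.

(-194/63, -184/63)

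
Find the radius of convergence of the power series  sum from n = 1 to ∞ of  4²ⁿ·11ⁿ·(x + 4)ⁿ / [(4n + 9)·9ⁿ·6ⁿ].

The ratio of consecutive coefficients is [(4n + 9)/(4(n+1) + 9)] · 16·11/(9·6) → 88/27.
Convergence for |x + 4| · 88/27 < 1, i.e. |x + 4| < 27/88. So R = 27/88.

R = 27/88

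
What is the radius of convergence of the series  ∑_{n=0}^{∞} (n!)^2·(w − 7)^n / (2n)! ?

The ratio of consecutive coefficients is (n+1)²/[(2n+1)·(2n+2)] → 1/4.
Thus R = 1/(1/4) = 4.

R = 4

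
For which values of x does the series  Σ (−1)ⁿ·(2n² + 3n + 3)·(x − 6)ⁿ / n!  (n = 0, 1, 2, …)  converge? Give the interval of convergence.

(−∞, ∞)

Ratio test: |a_{n+1}/a_n| = (2(n+1)² + 3(n+1) + 3)/(2n² + 3n + 3) · 1/(n+1) → 0 as n → ∞.
Since the limit is 0 < 1 for every x, the series converges on all of ℝ and R = ∞.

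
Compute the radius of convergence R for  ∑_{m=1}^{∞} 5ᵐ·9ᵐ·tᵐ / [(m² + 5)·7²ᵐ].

R = 49/45

The ratio of consecutive coefficients is [(m² + 5)/((m+1)² + 5)] · 5·9/49 → 45/49.
Convergence for |t| · 45/49 < 1, i.e. |t| < 49/45. So R = 49/45.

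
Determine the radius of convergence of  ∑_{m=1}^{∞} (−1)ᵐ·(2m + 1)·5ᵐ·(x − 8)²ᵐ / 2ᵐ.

R = √10/5

By the ratio test, |a_{m+1}/a_m| = [(2(m+1) + 1)/(2m + 1)] · 5/2 → 5/2.
Since the exponent of (x − 8) increases by 2 each term, convergence requires |x − 8|² < 2/5, hence R = √10/5.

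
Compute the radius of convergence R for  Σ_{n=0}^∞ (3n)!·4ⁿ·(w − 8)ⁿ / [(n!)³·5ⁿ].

R = 5/108

By the ratio test, |a_{n+1}/a_n| = (3n+1)·(3n+2)·(3n+3)/(n+1)³ · 4/5 → 108/5.
Convergence for |w − 8| · 108/5 < 1, i.e. |w − 8| < 5/108. So R = 5/108.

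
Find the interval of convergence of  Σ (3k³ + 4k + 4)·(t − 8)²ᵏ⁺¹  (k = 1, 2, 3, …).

(7, 9)

Apply the ratio test: |a_{k+1}| / |a_k| = (3(k+1)³ + 4(k+1) + 4)/(3k³ + 4k + 4), which tends to 1 as k → ∞.
Successive powers of (t − 8) differ by 2, so the series converges when |t − 8|² · 1 < 1, i.e. |t − 8| < √(1) = 1. So R = 1.
At t = 9: the terms do not tend to 0, so the series diverges.
Check t = 7: the k-th term does not approach 0; divergence by the term test.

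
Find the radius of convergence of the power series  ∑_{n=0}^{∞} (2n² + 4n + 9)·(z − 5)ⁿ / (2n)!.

The ratio of consecutive coefficients is (2(n+1)² + 4(n+1) + 9)/(2n² + 4n + 9) · 1/[(2n+1)·(2n+2)] → 0.
The ratio tends to 0 regardless of z, hence R = ∞.

R = ∞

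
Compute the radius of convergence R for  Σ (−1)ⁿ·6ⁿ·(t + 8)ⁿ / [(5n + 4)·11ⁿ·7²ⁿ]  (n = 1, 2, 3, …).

R = 539/6

Ratio test: |a_{n+1}/a_n| = [(5n + 4)/(5(n+1) + 4)] · 6/(11·49) → 6/539 as n → ∞.
Thus R = 1/(6/539) = 539/6.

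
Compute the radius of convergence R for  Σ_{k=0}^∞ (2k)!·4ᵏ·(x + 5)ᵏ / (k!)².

The ratio of consecutive coefficients is (2k+1)·(2k+2)/(k+1)² · 4 → 16.
Hence the series converges for |x + 5| < 1/(16) = 1/16, so the radius of convergence is 1/16.

R = 1/16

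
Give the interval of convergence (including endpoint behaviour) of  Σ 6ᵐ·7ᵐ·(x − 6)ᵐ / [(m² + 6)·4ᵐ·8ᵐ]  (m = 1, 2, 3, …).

Ratio test: |a_{m+1}/a_m| = [(m² + 6)/((m+1)² + 6)] · 6·7/(4·8) → 21/16 as m → ∞.
Hence the series converges for |x − 6| < 1/(21/16) = 16/21, so the radius of convergence is 16/21.
At x = 142/21: the terms are on the order of 1/m², so the series converges absolutely by comparison with the p-series (p = 2 > 1).
Check x = 110/21: the series is dominated by a constant times Σ 1/m², which converges (p = 2 > 1).

[110/21, 142/21]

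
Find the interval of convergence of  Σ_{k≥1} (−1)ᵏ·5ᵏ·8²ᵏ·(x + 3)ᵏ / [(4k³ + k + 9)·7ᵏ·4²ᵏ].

Ratio test: |a_{k+1}/a_k| = [(4k³ + k + 9)/(4(k+1)³ + (k+1) + 9)] · 5·64/(7·16) → 20/7 as k → ∞.
Thus R = 1/(20/7) = 7/20.
When x = -53/20, absolute convergence follows by limit comparison with Σ 1/k³.
Endpoint x = -67/20: the terms are on the order of 1/k³, so the series converges absolutely by comparison with the p-series (p = 3 > 1).

[-67/20, -53/20]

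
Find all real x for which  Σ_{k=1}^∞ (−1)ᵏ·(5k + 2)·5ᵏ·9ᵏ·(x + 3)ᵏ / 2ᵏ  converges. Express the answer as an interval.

(-137/45, -133/45)

Ratio test: |a_{k+1}/a_k| = [(5(k+1) + 2)/(5k + 2)] · 5·9/2 → 45/2 as k → ∞.
Hence the series converges for |x + 3| < 1/(45/2) = 2/45, so the radius of convergence is 2/45.
When x = -133/45, the k-th term does not approach 0; divergence by the term test.
At x = -137/45: the k-th term does not approach 0; divergence by the term test.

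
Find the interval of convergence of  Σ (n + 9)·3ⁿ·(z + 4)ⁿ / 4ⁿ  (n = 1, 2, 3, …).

Apply the ratio test: |a_{n+1}| / |a_n| = [((n+1) + 9)/(n + 9)] · 3/4, which tends to 3/4 as n → ∞.
Thus R = 1/(3/4) = 4/3.
At z = -8/3: the terms have absolute value of order n, which does not tend to 0, so the series diverges by the divergence test.
At z = -16/3: the terms do not tend to 0, so the series diverges.

(-16/3, -8/3)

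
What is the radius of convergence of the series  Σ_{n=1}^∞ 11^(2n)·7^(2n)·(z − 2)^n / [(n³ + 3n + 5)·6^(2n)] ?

The ratio of consecutive coefficients is [(n³ + 3n + 5)/((n+1)³ + 3(n+1) + 5)] · 121·49/36 → 5929/36.
Hence the series converges for |z − 2| < 1/(5929/36) = 36/5929, so the radius of convergence is 36/5929.

R = 36/5929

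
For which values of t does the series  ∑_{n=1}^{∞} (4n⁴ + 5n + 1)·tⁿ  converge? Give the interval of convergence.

(-1, 1)

By the ratio test, |a_{n+1}/a_n| = (4(n+1)⁴ + 5(n+1) + 1)/(4n⁴ + 5n + 1) → 1.
Hence R = 1.
When t = 1, the terms do not tend to 0, so the series diverges.
At t = -1: the n-th term does not approach 0; divergence by the term test.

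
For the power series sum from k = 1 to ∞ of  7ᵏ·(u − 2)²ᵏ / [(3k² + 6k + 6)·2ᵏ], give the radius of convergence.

R = √14/7

By the ratio test, |a_{k+1}/a_k| = [(3k² + 6k + 6)/(3(k+1)² + 6(k+1) + 6)] · 7/2 → 7/2.
Writing y = (u − 2)², the series in y has radius 2/7, so |u − 2| < √(2/7) and R = √14/7.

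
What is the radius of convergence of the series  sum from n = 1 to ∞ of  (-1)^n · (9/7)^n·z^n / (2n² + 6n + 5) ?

By the ratio test, |a_{n+1}/a_n| = [(2n² + 6n + 5)/(2(n+1)² + 6(n+1) + 5)] · 9/7 → 9/7.
Hence the series converges for |z| < 1/(9/7) = 7/9, so the radius of convergence is 7/9.

R = 7/9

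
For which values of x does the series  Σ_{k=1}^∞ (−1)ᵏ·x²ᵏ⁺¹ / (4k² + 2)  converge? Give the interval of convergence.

Apply the ratio test: |a_{k+1}| / |a_k| = (4k² + 2)/(4(k+1)² + 2), which tends to 1 as k → ∞.
Successive powers of x differ by 2, so the series converges when |x|² · 1 < 1, i.e. |x| < √(1) = 1. So R = 1.
When x = 1, the series is dominated by a constant times Σ 1/k², which converges (p = 2 > 1).
Endpoint x = -1: the terms are on the order of 1/k², so the series converges absolutely by comparison with the p-series (p = 2 > 1).

[-1, 1]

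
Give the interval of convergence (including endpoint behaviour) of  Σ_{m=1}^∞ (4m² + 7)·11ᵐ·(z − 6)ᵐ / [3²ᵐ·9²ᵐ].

(-663/11, 795/11)

The ratio of consecutive coefficients is [(4(m+1)² + 7)/(4m² + 7)] · 11/(9·81) → 11/729.
Convergence for |z − 6| · 11/729 < 1, i.e. |z − 6| < 729/11. So R = 729/11.
Endpoint z = 795/11: the terms have absolute value of order m², which does not tend to 0, so the series diverges by the divergence test.
At z = -663/11: the terms do not tend to 0, so the series diverges.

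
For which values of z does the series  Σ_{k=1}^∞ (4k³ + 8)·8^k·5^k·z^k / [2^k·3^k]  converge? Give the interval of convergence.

Apply the ratio test: |a_{k+1}| / |a_k| = [(4(k+1)³ + 8)/(4k³ + 8)] · 8·5/(2·3), which tends to 20/3 as k → ∞.
Hence the series converges for |z| < 1/(20/3) = 3/20, so the radius of convergence is 3/20.
At z = 3/20: the k-th term does not approach 0; divergence by the term test.
Endpoint z = -3/20: the terms do not tend to 0, so the series diverges.

(-3/20, 3/20)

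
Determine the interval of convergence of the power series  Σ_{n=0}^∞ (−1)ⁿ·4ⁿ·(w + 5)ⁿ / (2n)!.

(−∞, ∞)

The ratio of consecutive coefficients is 4 · 1/[(2n+1)·(2n+2)] → 0.
The limit is 0, so the series converges for all w; R = ∞.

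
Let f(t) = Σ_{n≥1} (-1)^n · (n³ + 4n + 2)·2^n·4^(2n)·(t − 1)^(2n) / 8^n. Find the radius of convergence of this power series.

R = 1/2

Apply the ratio test: |a_{n+1}| / |a_n| = [((n+1)³ + 4(n+1) + 2)/(n³ + 4n + 2)] · 2·16/8, which tends to 4 as n → ∞.
Since the exponent of (t − 1) increases by 2 each term, convergence requires |t − 1|² < 1/4, hence R = 1/2.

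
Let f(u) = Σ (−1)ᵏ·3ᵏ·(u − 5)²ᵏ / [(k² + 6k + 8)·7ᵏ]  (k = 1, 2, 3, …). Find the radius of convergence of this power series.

R = √21/3

By the ratio test, |a_{k+1}/a_k| = [(k² + 6k + 8)/((k+1)² + 6(k+1) + 8)] · 3/7 → 3/7.
Writing y = (u − 5)², the series in y has radius 7/3, so |u − 5| < √(7/3) and R = √21/3.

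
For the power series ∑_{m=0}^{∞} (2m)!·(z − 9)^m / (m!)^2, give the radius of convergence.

Apply the ratio test: |a_{m+1}| / |a_m| = (2m+1)·(2m+2)/(m+1)², which tends to 4 as m → ∞.
The series converges when 4 · |z − 9| < 1, giving R = 1/4.

R = 1/4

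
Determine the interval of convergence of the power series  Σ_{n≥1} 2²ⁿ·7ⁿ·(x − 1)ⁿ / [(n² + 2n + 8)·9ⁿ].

[19/28, 37/28]

Apply the ratio test: |a_{n+1}| / |a_n| = [(n² + 2n + 8)/((n+1)² + 2(n+1) + 8)] · 4·7/9, which tends to 28/9 as n → ∞.
Hence the series converges for |x − 1| < 1/(28/9) = 9/28, so the radius of convergence is 9/28.
When x = 37/28, the terms are on the order of 1/n², so the series converges absolutely by comparison with the p-series (p = 2 > 1).
When x = 19/28, absolute convergence follows by limit comparison with Σ 1/n².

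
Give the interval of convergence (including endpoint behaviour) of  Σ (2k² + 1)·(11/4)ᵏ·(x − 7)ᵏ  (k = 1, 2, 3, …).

By the ratio test, |a_{k+1}/a_k| = [(2(k+1)² + 1)/(2k² + 1)] · 11/4 → 11/4.
Thus R = 1/(11/4) = 4/11.
Check x = 81/11: the terms have absolute value of order k², which does not tend to 0, so the series diverges by the divergence test.
When x = 73/11, the terms have absolute value of order k², which does not tend to 0, so the series diverges by the divergence test.

(73/11, 81/11)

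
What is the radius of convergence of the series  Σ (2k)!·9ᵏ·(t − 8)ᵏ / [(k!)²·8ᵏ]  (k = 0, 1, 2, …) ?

The ratio of consecutive coefficients is (2k+1)·(2k+2)/(k+1)² · 9/8 → 9/2.
Convergence for |t − 8| · 9/2 < 1, i.e. |t − 8| < 2/9. So R = 2/9.

R = 2/9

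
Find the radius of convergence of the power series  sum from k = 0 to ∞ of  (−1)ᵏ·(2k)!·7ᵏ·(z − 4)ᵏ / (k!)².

Ratio test: |a_{k+1}/a_k| = (2k+1)·(2k+2)/(k+1)² · 7 → 28 as k → ∞.
The series converges when 28 · |z − 4| < 1, giving R = 1/28.

R = 1/28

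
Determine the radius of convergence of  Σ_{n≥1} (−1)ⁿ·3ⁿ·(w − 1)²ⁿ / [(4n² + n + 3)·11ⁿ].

R = √33/3

By the ratio test, |a_{n+1}/a_n| = [(4n² + n + 3)/(4(n+1)² + (n+1) + 3)] · 3/11 → 3/11.
Since the exponent of (w − 1) increases by 2 each term, convergence requires |w − 1|² < 11/3, hence R = √33/3.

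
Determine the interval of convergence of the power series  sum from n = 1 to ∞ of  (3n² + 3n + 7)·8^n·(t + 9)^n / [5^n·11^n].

Ratio test: |a_{n+1}/a_n| = [(3(n+1)² + 3(n+1) + 7)/(3n² + 3n + 7)] · 8/(5·11) → 8/55 as n → ∞.
Hence the series converges for |t + 9| < 1/(8/55) = 55/8, so the radius of convergence is 55/8.
Check t = -17/8: the terms have absolute value of order n², which does not tend to 0, so the series diverges by the divergence test.
At t = -127/8: the terms have absolute value of order n², which does not tend to 0, so the series diverges by the divergence test.

(-127/8, -17/8)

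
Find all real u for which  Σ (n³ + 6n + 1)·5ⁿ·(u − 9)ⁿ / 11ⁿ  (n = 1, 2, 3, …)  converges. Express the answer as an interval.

By the ratio test, |a_{n+1}/a_n| = [((n+1)³ + 6(n+1) + 1)/(n³ + 6n + 1)] · 5/11 → 5/11.
The series converges when 5/11 · |u − 9| < 1, giving R = 11/5.
When u = 56/5, the n-th term does not approach 0; divergence by the term test.
When u = 34/5, the terms have absolute value of order n³, which does not tend to 0, so the series diverges by the divergence test.

(34/5, 56/5)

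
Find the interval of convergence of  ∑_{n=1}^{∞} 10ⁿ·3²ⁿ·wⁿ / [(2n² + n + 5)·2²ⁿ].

Apply the ratio test: |a_{n+1}| / |a_n| = [(2n² + n + 5)/(2(n+1)² + (n+1) + 5)] · 10·9/4, which tends to 45/2 as n → ∞.
The series converges when 45/2 · |w| < 1, giving R = 2/45.
When w = 2/45, absolute convergence follows by limit comparison with Σ 1/n².
Endpoint w = -2/45: the terms are on the order of 1/n², so the series converges absolutely by comparison with the p-series (p = 2 > 1).

[-2/45, 2/45]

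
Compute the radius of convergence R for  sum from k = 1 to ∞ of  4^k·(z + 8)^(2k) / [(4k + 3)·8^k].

R = √2

The ratio of consecutive coefficients is [(4k + 3)/(4(k+1) + 3)] · 4/8 → 1/2.
Writing y = (z + 8)², the series in y has radius 2, so |z + 8| < √(2) and R = √2.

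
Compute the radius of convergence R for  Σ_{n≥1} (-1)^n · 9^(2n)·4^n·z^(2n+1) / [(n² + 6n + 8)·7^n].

R = √7/18

Apply the ratio test: |a_{n+1}| / |a_n| = [(n² + 6n + 8)/((n+1)² + 6(n+1) + 8)] · 81·4/7, which tends to 324/7 as n → ∞.
Since the exponent of z increases by 2 each term, convergence requires |z|² < 7/324, hence R = √7/18.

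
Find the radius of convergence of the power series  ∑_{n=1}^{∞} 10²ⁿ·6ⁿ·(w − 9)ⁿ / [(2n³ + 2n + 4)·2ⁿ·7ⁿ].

By the ratio test, |a_{n+1}/a_n| = [(2n³ + 2n + 4)/(2(n+1)³ + 2(n+1) + 4)] · 100·6/(2·7) → 300/7.
Hence the series converges for |w − 9| < 1/(300/7) = 7/300, so the radius of convergence is 7/300.

R = 7/300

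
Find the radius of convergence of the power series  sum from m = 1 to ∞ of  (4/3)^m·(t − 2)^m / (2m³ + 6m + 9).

R = 3/4

By the ratio test, |a_{m+1}/a_m| = [(2m³ + 6m + 9)/(2(m+1)³ + 6(m+1) + 9)] · 4/3 → 4/3.
Thus R = 1/(4/3) = 3/4.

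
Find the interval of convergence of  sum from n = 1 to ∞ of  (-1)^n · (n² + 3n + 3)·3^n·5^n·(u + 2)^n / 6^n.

(-12/5, -8/5)

Apply the ratio test: |a_{n+1}| / |a_n| = [((n+1)² + 3(n+1) + 3)/(n² + 3n + 3)] · 3·5/6, which tends to 5/2 as n → ∞.
The series converges when 5/2 · |u + 2| < 1, giving R = 2/5.
Endpoint u = -8/5: the terms do not tend to 0, so the series diverges.
At u = -12/5: the n-th term does not approach 0; divergence by the term test.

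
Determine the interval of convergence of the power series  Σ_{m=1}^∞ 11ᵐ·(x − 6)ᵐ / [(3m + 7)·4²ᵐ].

By the ratio test, |a_{m+1}/a_m| = [(3m + 7)/(3(m+1) + 7)] · 11/16 → 11/16.
Convergence for |x − 6| · 11/16 < 1, i.e. |x − 6| < 16/11. So R = 16/11.
At x = 82/11: the terms are asymptotic to a nonzero constant times 1/m, so the series diverges by limit comparison with Σ 1/m.
At x = 50/11: convergence follows from the alternating series test (terms decrease monotonically to 0).

[50/11, 82/11)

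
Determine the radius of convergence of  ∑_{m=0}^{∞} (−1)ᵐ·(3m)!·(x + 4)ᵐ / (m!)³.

The ratio of consecutive coefficients is (3m+1)·(3m+2)·(3m+3)/(m+1)³ → 27.
Thus R = 1/(27) = 1/27.

R = 1/27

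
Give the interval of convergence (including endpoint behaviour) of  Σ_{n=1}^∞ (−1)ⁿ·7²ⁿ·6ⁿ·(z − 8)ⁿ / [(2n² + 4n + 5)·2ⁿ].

[1175/147, 1177/147]

Ratio test: |a_{n+1}/a_n| = [(2n² + 4n + 5)/(2(n+1)² + 4(n+1) + 5)] · 49·6/2 → 147 as n → ∞.
Hence the series converges for |z − 8| < 1/(147) = 1/147, so the radius of convergence is 1/147.
When z = 1177/147, absolute convergence follows by limit comparison with Σ 1/n².
Endpoint z = 1175/147: the series is dominated by a constant times Σ 1/n², which converges (p = 2 > 1).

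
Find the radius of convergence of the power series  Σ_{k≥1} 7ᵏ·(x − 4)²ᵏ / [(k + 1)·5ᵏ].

The ratio of consecutive coefficients is [(k + 1)/((k+1) + 1)] · 7/5 → 7/5.
Writing y = (x − 4)², the series in y has radius 5/7, so |x − 4| < √(5/7) and R = √35/7.

R = √35/7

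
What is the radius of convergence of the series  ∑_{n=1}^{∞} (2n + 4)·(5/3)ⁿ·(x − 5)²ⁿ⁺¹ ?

Ratio test: |a_{n+1}/a_n| = [(2(n+1) + 4)/(2n + 4)] · 5/3 → 5/3 as n → ∞.
Since the exponent of (x − 5) increases by 2 each term, convergence requires |x − 5|² < 3/5, hence R = √15/5.

R = √15/5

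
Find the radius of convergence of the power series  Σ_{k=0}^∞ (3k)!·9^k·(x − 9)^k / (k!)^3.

R = 1/243

Apply the ratio test: |a_{k+1}| / |a_k| = (3k+1)·(3k+2)·(3k+3)/(k+1)³ · 9, which tends to 243 as k → ∞.
Hence the series converges for |x − 9| < 1/(243) = 1/243, so the radius of convergence is 1/243.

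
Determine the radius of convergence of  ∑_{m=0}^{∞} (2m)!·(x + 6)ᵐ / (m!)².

Ratio test: |a_{m+1}/a_m| = (2m+1)·(2m+2)/(m+1)² → 4 as m → ∞.
The series converges when 4 · |x + 6| < 1, giving R = 1/4.

R = 1/4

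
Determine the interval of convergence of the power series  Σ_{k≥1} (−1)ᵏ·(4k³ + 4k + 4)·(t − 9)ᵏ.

The ratio of consecutive coefficients is (4(k+1)³ + 4(k+1) + 4)/(4k³ + 4k + 4) → 1.
So the series converges when |t − 9| < 1 and diverges when |t − 9| > 1; R = 1.
At t = 10: the terms have absolute value of order k³, which does not tend to 0, so the series diverges by the divergence test.
Check t = 8: the k-th term does not approach 0; divergence by the term test.

(8, 10)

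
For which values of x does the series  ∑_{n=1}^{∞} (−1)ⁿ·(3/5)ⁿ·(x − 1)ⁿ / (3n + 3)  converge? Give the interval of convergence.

(-2/3, 8/3]

The ratio of consecutive coefficients is [(3n + 3)/(3(n+1) + 3)] · 3/5 → 3/5.
The series converges when 3/5 · |x − 1| < 1, giving R = 5/3.
When x = 8/3, an alternating series whose terms decrease to 0 in absolute value, so it converges by the Leibniz criterion.
Check x = -2/3: the terms are asymptotic to a nonzero constant times 1/n, so the series diverges by limit comparison with Σ 1/n.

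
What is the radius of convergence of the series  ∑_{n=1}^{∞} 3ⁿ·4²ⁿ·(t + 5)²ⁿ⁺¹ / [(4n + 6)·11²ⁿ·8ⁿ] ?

R = 11√6/6

By the ratio test, |a_{n+1}/a_n| = [(4n + 6)/(4(n+1) + 6)] · 3·16/(121·8) → 6/121.
Since the exponent of (t + 5) increases by 2 each term, convergence requires |t + 5|² < 121/6, hence R = 11√6/6.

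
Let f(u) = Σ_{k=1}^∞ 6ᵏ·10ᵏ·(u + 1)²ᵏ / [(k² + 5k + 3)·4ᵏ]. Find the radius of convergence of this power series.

R = √15/15

The ratio of consecutive coefficients is [(k² + 5k + 3)/((k+1)² + 5(k+1) + 3)] · 6·10/4 → 15.
Writing y = (u + 1)², the series in y has radius 1/15, so |u + 1| < √(1/15) and R = √15/15.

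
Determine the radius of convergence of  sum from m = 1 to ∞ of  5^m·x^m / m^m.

R = ∞

Root test: |a_m|^(1/m) = 5/m → 0.
Since the m-th root of |a_m| tends to 0, the series converges for all real x; R = ∞.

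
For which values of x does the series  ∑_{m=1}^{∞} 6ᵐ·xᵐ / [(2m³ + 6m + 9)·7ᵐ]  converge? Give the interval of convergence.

[-7/6, 7/6]

Ratio test: |a_{m+1}/a_m| = [(2m³ + 6m + 9)/(2(m+1)³ + 6(m+1) + 9)] · 6/7 → 6/7 as m → ∞.
Thus R = 1/(6/7) = 7/6.
Endpoint x = 7/6: the terms are on the order of 1/m³, so the series converges absolutely by comparison with the p-series (p = 3 > 1).
Check x = -7/6: absolute convergence follows by limit comparison with Σ 1/m³.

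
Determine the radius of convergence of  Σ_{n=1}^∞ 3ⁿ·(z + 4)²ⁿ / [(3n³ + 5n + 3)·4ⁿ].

R = 2√3/3

By the ratio test, |a_{n+1}/a_n| = [(3n³ + 5n + 3)/(3(n+1)³ + 5(n+1) + 3)] · 3/4 → 3/4.
Successive powers of (z + 4) differ by 2, so the series converges when |z + 4|² · 3/4 < 1, i.e. |z + 4| < √(4/3). So R = 2√3/3.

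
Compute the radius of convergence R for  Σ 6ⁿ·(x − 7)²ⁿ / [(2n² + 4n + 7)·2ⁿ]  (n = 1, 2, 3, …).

R = √3/3

Apply the ratio test: |a_{n+1}| / |a_n| = [(2n² + 4n + 7)/(2(n+1)² + 4(n+1) + 7)] · 6/2, which tends to 3 as n → ∞.
Since the exponent of (x − 7) increases by 2 each term, convergence requires |x − 7|² < 1/3, hence R = √3/3.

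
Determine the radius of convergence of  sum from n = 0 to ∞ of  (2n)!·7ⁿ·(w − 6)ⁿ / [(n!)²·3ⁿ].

Ratio test: |a_{n+1}/a_n| = (2n+1)·(2n+2)/(n+1)² · 7/3 → 28/3 as n → ∞.
Hence the series converges for |w − 6| < 1/(28/3) = 3/28, so the radius of convergence is 3/28.

R = 3/28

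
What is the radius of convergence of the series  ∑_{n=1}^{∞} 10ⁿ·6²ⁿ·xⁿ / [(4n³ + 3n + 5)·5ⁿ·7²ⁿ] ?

R = 49/72

Ratio test: |a_{n+1}/a_n| = [(4n³ + 3n + 5)/(4(n+1)³ + 3(n+1) + 5)] · 10·36/(5·49) → 72/49 as n → ∞.
Convergence for |x| · 72/49 < 1, i.e. |x| < 49/72. So R = 49/72.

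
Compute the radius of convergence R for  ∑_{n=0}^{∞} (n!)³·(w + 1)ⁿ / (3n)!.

R = 27

By the ratio test, |a_{n+1}/a_n| = (n+1)³/[(3n+1)·(3n+2)·(3n+3)] → 1/27.
The series converges when 1/27 · |w + 1| < 1, giving R = 27.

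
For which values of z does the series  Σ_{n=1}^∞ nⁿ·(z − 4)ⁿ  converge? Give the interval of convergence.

By the Cauchy root test, |a_n|^(1/n) = n → ∞.
Since the n-th root of |a_n| is unbounded, the series converges only at z = 4; R = 0.

{4}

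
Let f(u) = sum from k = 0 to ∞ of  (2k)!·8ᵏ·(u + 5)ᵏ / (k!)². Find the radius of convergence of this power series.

R = 1/32

The ratio of consecutive coefficients is (2k+1)·(2k+2)/(k+1)² · 8 → 32.
Convergence for |u + 5| · 32 < 1, i.e. |u + 5| < 1/32. So R = 1/32.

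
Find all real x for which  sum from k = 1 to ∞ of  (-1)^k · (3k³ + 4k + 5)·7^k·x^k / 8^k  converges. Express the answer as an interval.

(-8/7, 8/7)

The ratio of consecutive coefficients is [(3(k+1)³ + 4(k+1) + 5)/(3k³ + 4k + 5)] · 7/8 → 7/8.
Thus R = 1/(7/8) = 8/7.
When x = 8/7, the terms do not tend to 0, so the series diverges.
At x = -8/7: the terms have absolute value of order k³, which does not tend to 0, so the series diverges by the divergence test.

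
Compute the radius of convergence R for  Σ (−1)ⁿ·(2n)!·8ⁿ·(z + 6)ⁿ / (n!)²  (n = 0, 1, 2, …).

Ratio test: |a_{n+1}/a_n| = (2n+1)·(2n+2)/(n+1)² · 8 → 32 as n → ∞.
Hence the series converges for |z + 6| < 1/(32) = 1/32, so the radius of convergence is 1/32.

R = 1/32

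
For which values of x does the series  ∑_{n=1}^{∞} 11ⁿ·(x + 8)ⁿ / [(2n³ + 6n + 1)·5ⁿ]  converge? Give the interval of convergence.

By the ratio test, |a_{n+1}/a_n| = [(2n³ + 6n + 1)/(2(n+1)³ + 6(n+1) + 1)] · 11/5 → 11/5.
Hence the series converges for |x + 8| < 1/(11/5) = 5/11, so the radius of convergence is 5/11.
When x = -83/11, absolute convergence follows by limit comparison with Σ 1/n³.
Check x = -93/11: the series is dominated by a constant times Σ 1/n³, which converges (p = 3 > 1).

[-93/11, -83/11]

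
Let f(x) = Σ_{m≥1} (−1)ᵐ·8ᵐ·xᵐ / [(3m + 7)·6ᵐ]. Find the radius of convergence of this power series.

R = 3/4

Ratio test: |a_{m+1}/a_m| = [(3m + 7)/(3(m+1) + 7)] · 8/6 → 4/3 as m → ∞.
The series converges when 4/3 · |x| < 1, giving R = 3/4.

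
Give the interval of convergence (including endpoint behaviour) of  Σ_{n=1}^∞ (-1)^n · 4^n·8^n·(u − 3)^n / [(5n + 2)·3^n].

(93/32, 99/32]

Apply the ratio test: |a_{n+1}| / |a_n| = [(5n + 2)/(5(n+1) + 2)] · 4·8/3, which tends to 32/3 as n → ∞.
Convergence for |u − 3| · 32/3 < 1, i.e. |u − 3| < 3/32. So R = 3/32.
When u = 99/32, an alternating series whose terms decrease to 0 in absolute value, so it converges by the Leibniz criterion.
Endpoint u = 93/32: comparison with the harmonic series Σ 1/n shows the series diverges.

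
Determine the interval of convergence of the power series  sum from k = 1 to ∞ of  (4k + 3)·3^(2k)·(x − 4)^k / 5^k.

By the ratio test, |a_{k+1}/a_k| = [(4(k+1) + 3)/(4k + 3)] · 9/5 → 9/5.
Convergence for |x − 4| · 9/5 < 1, i.e. |x − 4| < 5/9. So R = 5/9.
Endpoint x = 41/9: the terms do not tend to 0, so the series diverges.
Check x = 31/9: the terms do not tend to 0, so the series diverges.

(31/9, 41/9)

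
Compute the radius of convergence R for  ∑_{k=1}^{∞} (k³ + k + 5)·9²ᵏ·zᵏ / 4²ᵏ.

R = 16/81

Ratio test: |a_{k+1}/a_k| = [((k+1)³ + (k+1) + 5)/(k³ + k + 5)] · 81/16 → 81/16 as k → ∞.
Hence the series converges for |z| < 1/(81/16) = 16/81, so the radius of convergence is 16/81.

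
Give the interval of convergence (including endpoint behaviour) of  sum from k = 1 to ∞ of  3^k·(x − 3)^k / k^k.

(−∞, ∞)

Applying the root test, |a_k|^(1/k) = 3/k → 0.
Since the k-th root of |a_k| tends to 0, the series converges for all real x; R = ∞.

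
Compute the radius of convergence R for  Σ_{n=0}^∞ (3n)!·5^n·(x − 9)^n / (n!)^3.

R = 1/135

By the ratio test, |a_{n+1}/a_n| = (3n+1)·(3n+2)·(3n+3)/(n+1)³ · 5 → 135.
Convergence for |x − 9| · 135 < 1, i.e. |x − 9| < 1/135. So R = 1/135.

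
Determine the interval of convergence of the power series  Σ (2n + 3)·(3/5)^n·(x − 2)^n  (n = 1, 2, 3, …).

(1/3, 11/3)

The ratio of consecutive coefficients is [(2(n+1) + 3)/(2n + 3)] · 3/5 → 3/5.
The series converges when 3/5 · |x − 2| < 1, giving R = 5/3.
Check x = 11/3: the terms do not tend to 0, so the series diverges.
At x = 1/3: the terms have absolute value of order n, which does not tend to 0, so the series diverges by the divergence test.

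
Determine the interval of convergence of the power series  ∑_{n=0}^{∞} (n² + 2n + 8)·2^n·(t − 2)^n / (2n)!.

(−∞, ∞)

Ratio test: |a_{n+1}/a_n| = ((n+1)² + 2(n+1) + 8)/(n² + 2n + 8) · 2 · 1/[(2n+1)·(2n+2)] → 0 as n → ∞.
The limit is 0, so the series converges for all t; R = ∞.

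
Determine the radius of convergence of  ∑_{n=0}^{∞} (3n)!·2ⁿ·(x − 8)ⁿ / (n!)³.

Ratio test: |a_{n+1}/a_n| = (3n+1)·(3n+2)·(3n+3)/(n+1)³ · 2 → 54 as n → ∞.
Convergence for |x − 8| · 54 < 1, i.e. |x − 8| < 1/54. So R = 1/54.

R = 1/54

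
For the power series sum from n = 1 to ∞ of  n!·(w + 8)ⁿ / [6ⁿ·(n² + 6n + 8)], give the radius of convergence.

The ratio of consecutive coefficients is (n+1) · 1/6 · (n² + 6n + 8)/((n+1)² + 6(n+1) + 8) → ∞.
The terms grow without bound for any (w + 8) ≠ 0, so R = 0 (convergence only at w = -8).

R = 0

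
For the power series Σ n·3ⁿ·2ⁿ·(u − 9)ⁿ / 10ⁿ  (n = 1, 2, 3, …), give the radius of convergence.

Apply the ratio test: |a_{n+1}| / |a_n| = [(n+1)/n] · 3·2/10, which tends to 3/5 as n → ∞.
Thus R = 1/(3/5) = 5/3.

R = 5/3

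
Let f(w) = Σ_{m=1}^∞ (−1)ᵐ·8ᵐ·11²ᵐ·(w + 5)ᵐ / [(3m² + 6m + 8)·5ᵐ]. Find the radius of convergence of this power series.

R = 5/968

The ratio of consecutive coefficients is [(3m² + 6m + 8)/(3(m+1)² + 6(m+1) + 8)] · 8·121/5 → 968/5.
Thus R = 1/(968/5) = 5/968.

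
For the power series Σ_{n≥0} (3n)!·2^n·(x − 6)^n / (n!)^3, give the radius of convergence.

Apply the ratio test: |a_{n+1}| / |a_n| = (3n+1)·(3n+2)·(3n+3)/(n+1)³ · 2, which tends to 54 as n → ∞.
Hence the series converges for |x − 6| < 1/(54) = 1/54, so the radius of convergence is 1/54.

R = 1/54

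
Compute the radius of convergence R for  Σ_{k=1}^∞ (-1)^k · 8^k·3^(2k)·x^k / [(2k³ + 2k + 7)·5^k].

Apply the ratio test: |a_{k+1}| / |a_k| = [(2k³ + 2k + 7)/(2(k+1)³ + 2(k+1) + 7)] · 8·9/5, which tends to 72/5 as k → ∞.
Convergence for |x| · 72/5 < 1, i.e. |x| < 5/72. So R = 5/72.

R = 5/72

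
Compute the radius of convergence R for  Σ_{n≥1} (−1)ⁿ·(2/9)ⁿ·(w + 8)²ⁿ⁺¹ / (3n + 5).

The ratio of consecutive coefficients is [(3n + 5)/(3(n+1) + 5)] · 2/9 → 2/9.
Successive powers of (w + 8) differ by 2, so the series converges when |w + 8|² · 2/9 < 1, i.e. |w + 8| < √(9/2). So R = 3√2/2.

R = 3√2/2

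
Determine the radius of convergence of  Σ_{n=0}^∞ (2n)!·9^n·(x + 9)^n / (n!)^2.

Apply the ratio test: |a_{n+1}| / |a_n| = (2n+1)·(2n+2)/(n+1)² · 9, which tends to 36 as n → ∞.
The series converges when 36 · |x + 9| < 1, giving R = 1/36.

R = 1/36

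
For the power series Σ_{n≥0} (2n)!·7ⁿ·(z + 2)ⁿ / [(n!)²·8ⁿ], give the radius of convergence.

By the ratio test, |a_{n+1}/a_n| = (2n+1)·(2n+2)/(n+1)² · 7/8 → 7/2.
The series converges when 7/2 · |z + 2| < 1, giving R = 2/7.

R = 2/7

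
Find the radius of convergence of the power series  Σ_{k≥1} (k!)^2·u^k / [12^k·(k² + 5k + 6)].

Apply the ratio test: |a_{k+1}| / |a_k| = (k+1)² · 1/12 · (k² + 5k + 6)/((k+1)² + 5(k+1) + 6), which tends to ∞ as k → ∞.
The ratio grows without bound, so the series diverges whenever u ≠ 0; it converges only at u = 0. R = 0.

R = 0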